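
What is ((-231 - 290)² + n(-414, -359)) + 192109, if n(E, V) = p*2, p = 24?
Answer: 463598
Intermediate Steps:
n(E, V) = 48 (n(E, V) = 24*2 = 48)
((-231 - 290)² + n(-414, -359)) + 192109 = ((-231 - 290)² + 48) + 192109 = ((-521)² + 48) + 192109 = (271441 + 48) + 192109 = 271489 + 192109 = 463598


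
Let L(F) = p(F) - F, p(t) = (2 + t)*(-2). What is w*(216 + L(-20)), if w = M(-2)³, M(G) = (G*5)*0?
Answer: 0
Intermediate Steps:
M(G) = 0 (M(G) = (5*G)*0 = 0)
p(t) = -4 - 2*t
w = 0 (w = 0³ = 0)
L(F) = -4 - 3*F (L(F) = (-4 - 2*F) - F = -4 - 3*F)
w*(216 + L(-20)) = 0*(216 + (-4 - 3*(-20))) = 0*(216 + (-4 + 60)) = 0*(216 + 56) = 0*272 = 0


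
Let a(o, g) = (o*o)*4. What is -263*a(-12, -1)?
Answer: -151488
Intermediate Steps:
a(o, g) = 4*o**2 (a(o, g) = o**2*4 = 4*o**2)
-263*a(-12, -1) = -1052*(-12)**2 = -1052*144 = -263*576 = -151488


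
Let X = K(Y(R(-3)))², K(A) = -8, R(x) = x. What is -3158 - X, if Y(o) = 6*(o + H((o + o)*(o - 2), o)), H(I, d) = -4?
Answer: -3222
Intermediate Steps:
Y(o) = -24 + 6*o (Y(o) = 6*(o - 4) = 6*(-4 + o) = -24 + 6*o)
X = 64 (X = (-8)² = 64)
-3158 - X = -3158 - 1*64 = -3158 - 64 = -3222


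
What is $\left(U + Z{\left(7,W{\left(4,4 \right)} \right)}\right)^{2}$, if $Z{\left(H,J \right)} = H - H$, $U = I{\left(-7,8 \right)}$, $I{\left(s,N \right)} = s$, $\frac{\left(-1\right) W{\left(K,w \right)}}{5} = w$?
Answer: $49$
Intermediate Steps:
$W{\left(K,w \right)} = - 5 w$
$U = -7$
$Z{\left(H,J \right)} = 0$
$\left(U + Z{\left(7,W{\left(4,4 \right)} \right)}\right)^{2} = \left(-7 + 0\right)^{2} = \left(-7\right)^{2} = 49$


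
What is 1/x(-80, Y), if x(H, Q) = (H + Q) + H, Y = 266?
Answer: 1/106 ≈ 0.0094340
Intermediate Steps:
x(H, Q) = Q + 2*H
1/x(-80, Y) = 1/(266 + 2*(-80)) = 1/(266 - 160) = 1/106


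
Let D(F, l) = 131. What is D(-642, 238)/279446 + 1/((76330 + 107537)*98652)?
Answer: 1188094636825/2534414159062332 ≈ 0.00046878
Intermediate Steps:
D(-642, 238)/279446 + 1/((76330 + 107537)*98652) = 131/279446 + 1/((76330 + 107537)*98652) = 131*(1/279446) + (1/98652)/183867 = 131/279446 + (1/183867)*(1/98652) = 131/279446 + 1/18138847284 = 1188094636825/2534414159062332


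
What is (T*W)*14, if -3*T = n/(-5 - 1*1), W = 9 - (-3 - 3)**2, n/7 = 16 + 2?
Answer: -2646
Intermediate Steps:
n = 126 (n = 7*(16 + 2) = 7*18 = 126)
W = -27 (W = 9 - 1*(-6)**2 = 9 - 1*36 = 9 - 36 = -27)
T = 7 (T = -42/(-5 - 1*1) = -42/(-5 - 1) = -42/(-6) = -42*(-1)/6 = -1/3*(-21) = 7)
(T*W)*14 = (7*(-27))*14 = -189*14 = -2646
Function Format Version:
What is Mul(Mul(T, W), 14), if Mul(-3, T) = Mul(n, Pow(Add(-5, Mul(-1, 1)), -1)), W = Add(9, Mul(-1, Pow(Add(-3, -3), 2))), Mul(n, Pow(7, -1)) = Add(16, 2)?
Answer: -2646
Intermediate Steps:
n = 126 (n = Mul(7, Add(16, 2)) = Mul(7, 18) = 126)
W = -27 (W = Add(9, Mul(-1, Pow(-6, 2))) = Add(9, Mul(-1, 36)) = Add(9, -36) = -27)
T = 7 (T = Mul(Rational(-1, 3), Mul(126, Pow(Add(-5, Mul(-1, 1)), -1))) = Mul(Rational(-1, 3), Mul(126, Pow(Add(-5, -1), -1))) = Mul(Rational(-1, 3), Mul(126, Pow(-6, -1))) = Mul(Rational(-1, 3), Mul(126, Rational(-1, 6))) = Mul(Rational(-1, 3), -21) = 7)
Mul(Mul(T, W), 14) = Mul(Mul(7, -27), 14) = Mul(-189, 14) = -2646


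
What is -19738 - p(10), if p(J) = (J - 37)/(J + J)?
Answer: -394733/20 ≈ -19737.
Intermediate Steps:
p(J) = (-37 + J)/(2*J) (p(J) = (-37 + J)/((2*J)) = (-37 + J)*(1/(2*J)) = (-37 + J)/(2*J))
-19738 - p(10) = -19738 - (-37 + 10)/(2*10) = -19738 - (-27)/(2*10) = -19738 - 1*(-27/20) = -19738 + 27/20 = -394733/20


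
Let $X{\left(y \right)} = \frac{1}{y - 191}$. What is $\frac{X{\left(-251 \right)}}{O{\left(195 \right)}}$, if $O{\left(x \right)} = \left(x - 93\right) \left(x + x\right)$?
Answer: $- \frac{1}{17582760} \approx -5.6874 \cdot 10^{-8}$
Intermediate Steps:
$X{\left(y \right)} = \frac{1}{-191 + y}$
$O{\left(x \right)} = 2 x \left(-93 + x\right)$ ($O{\left(x \right)} = \left(-93 + x\right) 2 x = 2 x \left(-93 + x\right)$)
$\frac{X{\left(-251 \right)}}{O{\left(195 \right)}} = \frac{1}{\left(-191 - 251\right) 2 \cdot 195 \left(-93 + 195\right)} = \frac{1}{\left(-442\right) 2 \cdot 195 \cdot 102} = - \frac{1}{442 \cdot 39780} = \left(- \frac{1}{442}\right) \frac{1}{39780} = - \frac{1}{17582760}$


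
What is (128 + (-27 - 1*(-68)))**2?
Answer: 28561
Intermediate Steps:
(128 + (-27 - 1*(-68)))**2 = (128 + (-27 + 68))**2 = (128 + 41)**2 = 169**2 = 28561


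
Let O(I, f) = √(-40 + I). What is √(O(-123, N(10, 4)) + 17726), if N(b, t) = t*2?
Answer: √(17726 + I*√163) ≈ 133.14 + 0.0479*I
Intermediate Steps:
N(b, t) = 2*t
√(O(-123, N(10, 4)) + 17726) = √(√(-40 - 123) + 17726) = √(√(-163) + 17726) = √(I*√163 + 17726) = √(17726 + I*√163)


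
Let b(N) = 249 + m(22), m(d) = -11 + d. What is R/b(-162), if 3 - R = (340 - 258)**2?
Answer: -517/20 ≈ -25.850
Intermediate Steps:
b(N) = 260 (b(N) = 249 + (-11 + 22) = 249 + 11 = 260)
R = -6721 (R = 3 - (340 - 258)**2 = 3 - 1*82**2 = 3 - 1*6724 = 3 - 6724 = -6721)
R/b(-162) = -6721/260 = -6721*1/260 = -517/20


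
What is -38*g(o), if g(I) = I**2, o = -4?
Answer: -608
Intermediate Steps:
-38*g(o) = -38*(-4)**2 = -38*16 = -608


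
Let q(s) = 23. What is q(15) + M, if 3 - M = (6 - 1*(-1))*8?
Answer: -30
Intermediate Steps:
M = -53 (M = 3 - (6 - 1*(-1))*8 = 3 - (6 + 1)*8 = 3 - 7*8 = 3 - 1*56 = 3 - 56 = -53)
q(15) + M = 23 - 53 = -30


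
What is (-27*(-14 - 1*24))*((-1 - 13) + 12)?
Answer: -2052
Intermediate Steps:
(-27*(-14 - 1*24))*((-1 - 13) + 12) = (-27*(-14 - 24))*(-14 + 12) = -27*(-38)*(-2) = 1026*(-2) = -2052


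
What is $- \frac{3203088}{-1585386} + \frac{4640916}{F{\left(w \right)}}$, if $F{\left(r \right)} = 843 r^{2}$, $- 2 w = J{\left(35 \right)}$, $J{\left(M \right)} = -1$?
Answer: $\frac{1635181845416}{74248911} \approx 22023.0$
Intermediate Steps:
$w = \frac{1}{2}$ ($w = \left(- \frac{1}{2}\right) \left(-1\right) = \frac{1}{2} \approx 0.5$)
$- \frac{3203088}{-1585386} + \frac{4640916}{F{\left(w \right)}} = - \frac{3203088}{-1585386} + \frac{4640916}{843 \left(\frac{1}{2}\right)^{2}} = \left(-3203088\right) \left(- \frac{1}{1585386}\right) + \frac{4640916}{843 \cdot \frac{1}{4}} = \frac{533848}{264231} + \frac{4640916}{\frac{843}{4}} = \frac{533848}{264231} + 4640916 \cdot \frac{4}{843} = \frac{533848}{264231} + \frac{6187888}{281} = \frac{1635181845416}{74248911}$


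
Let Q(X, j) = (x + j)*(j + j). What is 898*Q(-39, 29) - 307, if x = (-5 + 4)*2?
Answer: 1405961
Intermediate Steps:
x = -2 (x = -1*2 = -2)
Q(X, j) = 2*j*(-2 + j) (Q(X, j) = (-2 + j)*(j + j) = (-2 + j)*(2*j) = 2*j*(-2 + j))
898*Q(-39, 29) - 307 = 898*(2*29*(-2 + 29)) - 307 = 898*(2*29*27) - 307 = 898*1566 - 307 = 1406268 - 307 = 1405961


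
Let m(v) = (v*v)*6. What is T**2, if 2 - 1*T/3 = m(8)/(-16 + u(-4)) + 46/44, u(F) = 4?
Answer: 4730625/484 ≈ 9774.0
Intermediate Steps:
m(v) = 6*v**2 (m(v) = v**2*6 = 6*v**2)
T = 2175/22 (T = 6 - 3*((6*8**2)/(-16 + 4) + 46/44) = 6 - 3*((6*64)/(-12) + 46*(1/44)) = 6 - 3*(384*(-1/12) + 23/22) = 6 - 3*(-32 + 23/22) = 6 - 3*(-681/22) = 6 + 2043/22 = 2175/22 ≈ 98.864)
T**2 = (2175/22)**2 = 4730625/484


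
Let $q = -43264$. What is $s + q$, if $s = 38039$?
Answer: $-5225$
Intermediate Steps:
$s + q = 38039 - 43264 = -5225$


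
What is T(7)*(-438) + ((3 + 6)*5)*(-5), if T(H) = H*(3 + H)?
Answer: -30885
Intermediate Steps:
T(7)*(-438) + ((3 + 6)*5)*(-5) = (7*(3 + 7))*(-438) + ((3 + 6)*5)*(-5) = (7*10)*(-438) + (9*5)*(-5) = 70*(-438) + 45*(-5) = -30660 - 225 = -30885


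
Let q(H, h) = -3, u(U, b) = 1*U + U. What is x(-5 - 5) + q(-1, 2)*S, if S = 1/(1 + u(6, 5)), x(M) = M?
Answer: -133/13 ≈ -10.231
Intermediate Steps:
u(U, b) = 2*U (u(U, b) = U + U = 2*U)
S = 1/13 (S = 1/(1 + 2*6) = 1/(1 + 12) = 1/13 ≈ 0.076923)
x(-5 - 5) + q(-1, 2)*S = (-5 - 5) - 3*1/13 = -10 - 3/13 = -133/13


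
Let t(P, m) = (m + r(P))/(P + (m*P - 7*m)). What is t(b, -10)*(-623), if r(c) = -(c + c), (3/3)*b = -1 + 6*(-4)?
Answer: -4984/59 ≈ -84.475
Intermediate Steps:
b = -25 (b = -1 + 6*(-4) = -1 - 24 = -25)
r(c) = -2*c
t(P, m) = (m - 2*P)/(P - 7*m + P*m) (t(P, m) = (m - 2*P)/(P + (m*P - 7*m)) = (m - 2*P)/(P + (P*m - 7*m)) = (m - 2*P)/(P + (-7*m + P*m)) = (m - 2*P)/(P - 7*m + P*m))
t(b, -10)*(-623) = ((-10 - 2*(-25))/(-25 - 7*(-10) - 25*(-10)))*(-623) = ((-10 + 50)/(-25 + 70 + 250))*(-623) = (40/295)*(-623) = ((1/295)*40)*(-623) = (8/59)*(-623) = -4984/59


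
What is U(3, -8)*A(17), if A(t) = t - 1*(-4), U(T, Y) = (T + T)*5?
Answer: 630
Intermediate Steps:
U(T, Y) = 10*T (U(T, Y) = (2*T)*5 = 10*T)
A(t) = 4 + t (A(t) = t + 4 = 4 + t)
U(3, -8)*A(17) = (10*3)*(4 + 17) = 30*21 = 630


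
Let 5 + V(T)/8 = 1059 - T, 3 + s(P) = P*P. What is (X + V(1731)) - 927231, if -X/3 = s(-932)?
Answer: -3538510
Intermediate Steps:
s(P) = -3 + P² (s(P) = -3 + P*P = -3 + P²)
V(T) = 8432 - 8*T (V(T) = -40 + 8*(1059 - T) = -40 + (8472 - 8*T) = 8432 - 8*T)
X = -2605863 (X = -3*(-3 + (-932)²) = -3*(-3 + 868624) = -3*868621 = -2605863)
(X + V(1731)) - 927231 = (-2605863 + (8432 - 8*1731)) - 927231 = (-2605863 + (8432 - 13848)) - 927231 = (-2605863 - 5416) - 927231 = -2611279 - 927231 = -3538510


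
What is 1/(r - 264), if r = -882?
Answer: -1/1146 ≈ -0.00087260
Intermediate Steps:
1/(r - 264) = 1/(-882 - 264) = 1/(-1146) = -1/1146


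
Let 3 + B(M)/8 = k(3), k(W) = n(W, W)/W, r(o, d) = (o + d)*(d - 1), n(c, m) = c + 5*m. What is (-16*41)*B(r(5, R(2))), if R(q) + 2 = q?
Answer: -15744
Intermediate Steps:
R(q) = -2 + q
r(o, d) = (-1 + d)*(d + o) (r(o, d) = (d + o)*(-1 + d) = (-1 + d)*(d + o))
k(W) = 6 (k(W) = (W + 5*W)/W = (6*W)/W = 6)
B(M) = 24 (B(M) = -24 + 8*6 = -24 + 48 = 24)
(-16*41)*B(r(5, R(2))) = -16*41*24 = -656*24 = -15744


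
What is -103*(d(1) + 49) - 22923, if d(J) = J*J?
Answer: -28073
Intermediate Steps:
d(J) = J²
-103*(d(1) + 49) - 22923 = -103*(1² + 49) - 22923 = -103*(1 + 49) - 22923 = -103*50 - 22923 = -5150 - 22923 = -28073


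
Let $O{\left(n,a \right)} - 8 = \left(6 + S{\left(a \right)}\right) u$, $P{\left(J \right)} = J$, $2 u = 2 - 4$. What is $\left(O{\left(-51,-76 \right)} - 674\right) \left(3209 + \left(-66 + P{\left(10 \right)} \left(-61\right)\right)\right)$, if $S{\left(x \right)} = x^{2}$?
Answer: $-16332784$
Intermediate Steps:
$u = -1$ ($u = \frac{2 - 4}{2} = \frac{1}{2} \left(-2\right) = -1$)
$O{\left(n,a \right)} = 2 - a^{2}$ ($O{\left(n,a \right)} = 8 + \left(6 + a^{2}\right) \left(-1\right) = 8 - \left(6 + a^{2}\right) = 2 - a^{2}$)
$\left(O{\left(-51,-76 \right)} - 674\right) \left(3209 + \left(-66 + P{\left(10 \right)} \left(-61\right)\right)\right) = \left(\left(2 - \left(-76\right)^{2}\right) - 674\right) \left(3209 + \left(-66 + 10 \left(-61\right)\right)\right) = \left(\left(2 - 5776\right) - 674\right) \left(3209 - 676\right) = \left(-5774 - 674\right) 2533 = \left(-6448\right) 2533 = -16332784$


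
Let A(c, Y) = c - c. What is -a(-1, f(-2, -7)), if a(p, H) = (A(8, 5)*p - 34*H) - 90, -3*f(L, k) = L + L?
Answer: 406/3 ≈ 135.33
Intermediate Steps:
A(c, Y) = 0
f(L, k) = -2*L/3 (f(L, k) = -(L + L)/3 = -2*L/3)
a(p, H) = -90 - 34*H (a(p, H) = (0*p - 34*H) - 90 = (0 - 34*H) - 90 = -34*H - 90 = -90 - 34*H)
-a(-1, f(-2, -7)) = -(-90 - (-68)*(-2)/3) = -(-90 - 34*4/3) = -(-90 - 136/3) = -1*(-406/3) = 406/3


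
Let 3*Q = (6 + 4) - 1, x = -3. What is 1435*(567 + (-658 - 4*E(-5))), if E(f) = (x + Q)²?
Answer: -130585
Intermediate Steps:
Q = 3 (Q = ((6 + 4) - 1)/3 = (10 - 1)/3 = (⅓)*9 = 3)
E(f) = 0 (E(f) = (-3 + 3)² = 0² = 0)
1435*(567 + (-658 - 4*E(-5))) = 1435*(567 + (-658 - 4*0)) = 1435*(567 + (-658 + 0)) = 1435*(567 - 658) = 1435*(-91) = -130585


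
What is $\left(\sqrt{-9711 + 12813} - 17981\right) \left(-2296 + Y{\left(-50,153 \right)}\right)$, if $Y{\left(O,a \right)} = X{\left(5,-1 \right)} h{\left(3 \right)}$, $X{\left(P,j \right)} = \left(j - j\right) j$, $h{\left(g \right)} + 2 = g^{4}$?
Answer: $41284376 - 2296 \sqrt{3102} \approx 4.1156 \cdot 10^{7}$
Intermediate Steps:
$h{\left(g \right)} = -2 + g^{4}$
$X{\left(P,j \right)} = 0$ ($X{\left(P,j \right)} = 0 j = 0$)
$Y{\left(O,a \right)} = 0$ ($Y{\left(O,a \right)} = 0 \left(-2 + 3^{4}\right) = 0 \left(-2 + 81\right) = 0 \cdot 79 = 0$)
$\left(\sqrt{-9711 + 12813} - 17981\right) \left(-2296 + Y{\left(-50,153 \right)}\right) = \left(\sqrt{-9711 + 12813} - 17981\right) \left(-2296 + 0\right) = \left(\sqrt{3102} - 17981\right) \left(-2296\right) = \left(-17981 + \sqrt{3102}\right) \left(-2296\right) = 41284376 - 2296 \sqrt{3102}$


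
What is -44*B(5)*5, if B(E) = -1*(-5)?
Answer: -1100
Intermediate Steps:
B(E) = 5
-44*B(5)*5 = -44*5*5 = -220*5 = -1100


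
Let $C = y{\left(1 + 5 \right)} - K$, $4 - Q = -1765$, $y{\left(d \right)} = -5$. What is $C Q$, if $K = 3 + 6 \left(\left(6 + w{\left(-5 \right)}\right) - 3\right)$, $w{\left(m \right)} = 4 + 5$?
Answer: $-141520$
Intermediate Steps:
$w{\left(m \right)} = 9$
$Q = 1769$ ($Q = 4 - -1765 = 4 + 1765 = 1769$)
$K = 75$ ($K = 3 + 6 \left(\left(6 + 9\right) - 3\right) = 3 + 6 \left(15 - 3\right) = 3 + 6 \cdot 12 = 3 + 72 = 75$)
$C = -80$ ($C = -5 - 75 = -80$)
$C Q = \left(-80\right) 1769 = -141520$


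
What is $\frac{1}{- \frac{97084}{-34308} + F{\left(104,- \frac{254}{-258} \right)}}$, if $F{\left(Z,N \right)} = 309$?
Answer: $\frac{8577}{2674564} \approx 0.0032069$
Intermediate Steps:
$\frac{1}{- \frac{97084}{-34308} + F{\left(104,- \frac{254}{-258} \right)}} = \frac{1}{- \frac{97084}{-34308} + 309} = \frac{1}{\left(-97084\right) \left(- \frac{1}{34308}\right) + 309} = \frac{1}{\frac{24271}{8577} + 309} = \frac{1}{\frac{2674564}{8577}} = \frac{8577}{2674564}$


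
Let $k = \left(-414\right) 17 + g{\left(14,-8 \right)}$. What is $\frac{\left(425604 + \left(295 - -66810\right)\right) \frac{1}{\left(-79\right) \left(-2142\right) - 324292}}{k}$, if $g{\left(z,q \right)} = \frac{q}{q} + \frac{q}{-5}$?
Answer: $\frac{2463545}{5455038098} \approx 0.00045161$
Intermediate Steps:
$g{\left(z,q \right)} = 1 - \frac{q}{5}$ ($g{\left(z,q \right)} = 1 + q \left(- \frac{1}{5}\right) = 1 - \frac{q}{5}$)
$k = - \frac{35177}{5}$ ($k = \left(-414\right) 17 + \left(1 - - \frac{8}{5}\right) = -7038 + \left(1 + \frac{8}{5}\right) = -7038 + \frac{13}{5} = - \frac{35177}{5} \approx -7035.4$)
$\frac{\left(425604 + \left(295 - -66810\right)\right) \frac{1}{\left(-79\right) \left(-2142\right) - 324292}}{k} = \frac{\left(425604 + \left(295 - -66810\right)\right) \frac{1}{\left(-79\right) \left(-2142\right) - 324292}}{- \frac{35177}{5}} = \frac{425604 + \left(295 + 66810\right)}{169218 - 324292} \left(- \frac{5}{35177}\right) = \frac{425604 + 67105}{-155074} \left(- \frac{5}{35177}\right) = 492709 \left(- \frac{1}{155074}\right) \left(- \frac{5}{35177}\right) = \left(- \frac{492709}{155074}\right) \left(- \frac{5}{35177}\right) = \frac{2463545}{5455038098}$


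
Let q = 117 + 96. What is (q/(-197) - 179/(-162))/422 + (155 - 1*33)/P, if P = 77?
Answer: 1643118665/1037013516 ≈ 1.5845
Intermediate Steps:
q = 213
(q/(-197) - 179/(-162))/422 + (155 - 1*33)/P = (213/(-197) - 179/(-162))/422 + (155 - 1*33)/77 = (213*(-1/197) - 179*(-1/162))*(1/422) + (155 - 33)*(1/77) = (-213/197 + 179/162)*(1/422) + 122*(1/77) = (757/31914)*(1/422) + 122/77 = 757/13467708 + 122/77 = 1643118665/1037013516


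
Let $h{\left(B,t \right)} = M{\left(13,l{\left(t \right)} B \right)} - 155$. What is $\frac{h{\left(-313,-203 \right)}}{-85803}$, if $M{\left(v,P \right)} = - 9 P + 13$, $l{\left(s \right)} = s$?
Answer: $\frac{571993}{85803} \approx 6.6664$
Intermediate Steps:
$M{\left(v,P \right)} = 13 - 9 P$
$h{\left(B,t \right)} = -142 - 9 B t$ ($h{\left(B,t \right)} = \left(13 - 9 t B\right) - 155 = \left(13 - 9 B t\right) - 155 = -142 - 9 B t$)
$\frac{h{\left(-313,-203 \right)}}{-85803} = \frac{-142 - \left(-2817\right) \left(-203\right)}{-85803} = \left(-142 - 571851\right) \left(- \frac{1}{85803}\right) = \left(-571993\right) \left(- \frac{1}{85803}\right) = \frac{571993}{85803}$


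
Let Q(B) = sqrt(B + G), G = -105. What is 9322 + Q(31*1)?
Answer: 9322 + I*sqrt(74) ≈ 9322.0 + 8.6023*I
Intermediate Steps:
Q(B) = sqrt(-105 + B) (Q(B) = sqrt(B - 105) = sqrt(-105 + B))
9322 + Q(31*1) = 9322 + sqrt(-105 + 31*1) = 9322 + sqrt(-105 + 31) = 9322 + sqrt(-74) = 9322 + I*sqrt(74)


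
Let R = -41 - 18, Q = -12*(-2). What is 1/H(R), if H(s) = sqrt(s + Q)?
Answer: -I*sqrt(35)/35 ≈ -0.16903*I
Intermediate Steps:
Q = 24
R = -59
H(s) = sqrt(24 + s) (H(s) = sqrt(s + 24) = sqrt(24 + s))
1/H(R) = 1/(sqrt(24 - 59)) = 1/(sqrt(-35)) = 1/(I*sqrt(35)) = -I*sqrt(35)/35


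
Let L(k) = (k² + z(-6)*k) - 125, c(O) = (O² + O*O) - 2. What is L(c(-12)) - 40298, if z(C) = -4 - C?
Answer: 41945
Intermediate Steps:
c(O) = -2 + 2*O² (c(O) = (O² + O²) - 2 = 2*O² - 2 = -2 + 2*O²)
L(k) = -125 + k² + 2*k (L(k) = (k² + (-4 - 1*(-6))*k) - 125 = (k² + (-4 + 6)*k) - 125 = (k² + 2*k) - 125 = -125 + k² + 2*k)
L(c(-12)) - 40298 = (-125 + (-2 + 2*(-12)²)² + 2*(-2 + 2*(-12)²)) - 40298 = (-125 + (-2 + 2*144)² + 2*(-2 + 2*144)) - 40298 = (-125 + (-2 + 288)² + 2*(-2 + 288)) - 40298 = (-125 + 286² + 2*286) - 40298 = (-125 + 81796 + 572) - 40298 = 82243 - 40298 = 41945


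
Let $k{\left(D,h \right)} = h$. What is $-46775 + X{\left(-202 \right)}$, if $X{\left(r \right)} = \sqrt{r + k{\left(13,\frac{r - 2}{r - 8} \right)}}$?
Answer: $-46775 + \frac{2 i \sqrt{61565}}{35} \approx -46775.0 + 14.178 i$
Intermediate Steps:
$X{\left(r \right)} = \sqrt{r + \frac{-2 + r}{-8 + r}}$ ($X{\left(r \right)} = \sqrt{r + \frac{r - 2}{r - 8}} = \sqrt{r + \frac{-2 + r}{-8 + r}}$)
$-46775 + X{\left(-202 \right)} = -46775 + \sqrt{\frac{-2 - 202 - 202 \left(-8 - 202\right)}{-8 - 202}} = -46775 + \sqrt{\frac{-2 - 202 - -42420}{-210}} = -46775 + \sqrt{- \frac{-2 - 202 + 42420}{210}} = -46775 + \sqrt{\left(- \frac{1}{210}\right) 42216} = -46775 + \sqrt{- \frac{7036}{35}} = -46775 + \frac{2 i \sqrt{61565}}{35}$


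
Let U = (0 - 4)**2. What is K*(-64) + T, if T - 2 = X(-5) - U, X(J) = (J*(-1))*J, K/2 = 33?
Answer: -4263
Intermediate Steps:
K = 66 (K = 2*33 = 66)
U = 16 (U = (-4)**2 = 16)
X(J) = -J**2 (X(J) = (-J)*J = -J**2)
T = -39 (T = 2 + (-1*(-5)**2 - 1*16) = 2 + (-1*25 - 16) = 2 + (-25 - 16) = 2 - 41 = -39)
K*(-64) + T = 66*(-64) - 39 = -4224 - 39 = -4263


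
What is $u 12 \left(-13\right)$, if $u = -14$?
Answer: $2184$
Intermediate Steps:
$u 12 \left(-13\right) = \left(-14\right) 12 \left(-13\right) = \left(-168\right) \left(-13\right) = 2184$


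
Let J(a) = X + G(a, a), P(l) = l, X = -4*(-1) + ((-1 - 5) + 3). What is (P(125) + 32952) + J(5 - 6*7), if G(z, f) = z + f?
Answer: 33004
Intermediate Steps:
X = 1 (X = 4 + (-6 + 3) = 4 - 3 = 1)
G(z, f) = f + z
J(a) = 1 + 2*a (J(a) = 1 + (a + a) = 1 + 2*a)
(P(125) + 32952) + J(5 - 6*7) = (125 + 32952) + (1 + 2*(5 - 6*7)) = 33077 + (1 + 2*(5 - 42)) = 33077 + (1 + 2*(-37)) = 33077 + (1 - 74) = 33077 - 73 = 33004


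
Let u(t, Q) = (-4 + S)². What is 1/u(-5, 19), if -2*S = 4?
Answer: 1/36 ≈ 0.027778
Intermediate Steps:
S = -2 (S = -½*4 = -2)
u(t, Q) = 36 (u(t, Q) = (-4 - 2)² = (-6)² = 36)
1/u(-5, 19) = 1/36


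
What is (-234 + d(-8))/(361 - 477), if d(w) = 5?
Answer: 229/116 ≈ 1.9741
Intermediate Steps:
(-234 + d(-8))/(361 - 477) = (-234 + 5)/(361 - 477) = -229/(-116) = -229*(-1/116) = 229/116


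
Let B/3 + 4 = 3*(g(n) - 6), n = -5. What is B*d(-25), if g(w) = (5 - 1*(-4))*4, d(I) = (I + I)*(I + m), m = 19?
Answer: 77400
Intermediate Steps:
d(I) = 2*I*(19 + I) (d(I) = (I + I)*(I + 19) = (2*I)*(19 + I) = 2*I*(19 + I))
g(w) = 36 (g(w) = (5 + 4)*4 = 9*4 = 36)
B = 258 (B = -12 + 3*(3*(36 - 6)) = -12 + 3*(3*30) = -12 + 3*90 = -12 + 270 = 258)
B*d(-25) = 258*(2*(-25)*(19 - 25)) = 258*(2*(-25)*(-6)) = 258*300 = 77400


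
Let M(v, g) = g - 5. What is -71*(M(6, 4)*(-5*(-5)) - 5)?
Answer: 2130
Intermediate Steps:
M(v, g) = -5 + g
-71*(M(6, 4)*(-5*(-5)) - 5) = -71*((-5 + 4)*(-5*(-5)) - 5) = -71*(-1*25 - 5) = -71*(-25 - 5) = -71*(-30) = 2130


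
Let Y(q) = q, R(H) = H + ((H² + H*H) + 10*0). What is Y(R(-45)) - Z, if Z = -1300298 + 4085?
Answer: 1300218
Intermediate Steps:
R(H) = H + 2*H² (R(H) = H + ((H² + H²) + 0) = H + (2*H² + 0) = H + 2*H²)
Z = -1296213
Y(R(-45)) - Z = -45*(1 + 2*(-45)) - 1*(-1296213) = -45*(1 - 90) + 1296213 = -45*(-89) + 1296213 = 4005 + 1296213 = 1300218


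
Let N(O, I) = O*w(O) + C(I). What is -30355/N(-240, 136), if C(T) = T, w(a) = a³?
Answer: -30355/3317760136 ≈ -9.1492e-6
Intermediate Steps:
N(O, I) = I + O⁴ (N(O, I) = O*O³ + I = O⁴ + I = I + O⁴)
-30355/N(-240, 136) = -30355/(136 + (-240)⁴) = -30355/(136 + 3317760000) = -30355/3317760136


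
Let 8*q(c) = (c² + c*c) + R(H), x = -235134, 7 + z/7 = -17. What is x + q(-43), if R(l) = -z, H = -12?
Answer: -938603/4 ≈ -2.3465e+5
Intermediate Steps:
z = -168 (z = -49 + 7*(-17) = -49 - 119 = -168)
R(l) = 168 (R(l) = -1*(-168) = 168)
q(c) = 21 + c²/4 (q(c) = ((c² + c*c) + 168)/8 = ((c² + c²) + 168)/8 = (2*c² + 168)/8 = (168 + 2*c²)/8 = 21 + c²/4)
x + q(-43) = -235134 + (21 + (¼)*(-43)²) = -235134 + (21 + (¼)*1849) = -235134 + (21 + 1849/4) = -235134 + 1933/4 = -938603/4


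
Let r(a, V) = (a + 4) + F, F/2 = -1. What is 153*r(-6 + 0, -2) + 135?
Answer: -477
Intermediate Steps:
F = -2 (F = 2*(-1) = -2)
r(a, V) = 2 + a (r(a, V) = (a + 4) - 2 = (4 + a) - 2 = 2 + a)
153*r(-6 + 0, -2) + 135 = 153*(2 + (-6 + 0)) + 135 = 153*(2 - 6) + 135 = 153*(-4) + 135 = -612 + 135 = -477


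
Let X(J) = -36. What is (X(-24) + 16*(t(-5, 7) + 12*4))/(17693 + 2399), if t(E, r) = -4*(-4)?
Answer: 247/5023 ≈ 0.049174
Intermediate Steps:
t(E, r) = 16
(X(-24) + 16*(t(-5, 7) + 12*4))/(17693 + 2399) = (-36 + 16*(16 + 12*4))/(17693 + 2399) = (-36 + 16*(16 + 48))/20092 = (-36 + 16*64)*(1/20092) = (-36 + 1024)*(1/20092) = 988*(1/20092) = 247/5023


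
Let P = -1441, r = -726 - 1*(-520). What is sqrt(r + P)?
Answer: 3*I*sqrt(183) ≈ 40.583*I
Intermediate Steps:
r = -206 (r = -726 + 520 = -206)
sqrt(r + P) = sqrt(-206 - 1441) = sqrt(-1647) = 3*I*sqrt(183)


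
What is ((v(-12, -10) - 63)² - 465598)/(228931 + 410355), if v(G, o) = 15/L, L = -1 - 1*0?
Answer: -229757/319643 ≈ -0.71879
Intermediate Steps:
L = -1 (L = -1 + 0 = -1)
v(G, o) = -15 (v(G, o) = 15/(-1) = 15*(-1) = -15)
((v(-12, -10) - 63)² - 465598)/(228931 + 410355) = ((-15 - 63)² - 465598)/(228931 + 410355) = ((-78)² - 465598)/639286 = (6084 - 465598)*(1/639286) = -459514*1/639286 = -229757/319643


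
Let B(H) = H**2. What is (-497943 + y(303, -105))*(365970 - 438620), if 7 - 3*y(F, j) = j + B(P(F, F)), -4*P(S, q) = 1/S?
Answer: 79703829147639925/2203416 ≈ 3.6173e+10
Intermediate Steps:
P(S, q) = -1/(4*S)
y(F, j) = 7/3 - j/3 - 1/(48*F**2) (y(F, j) = 7/3 - (j + (-1/(4*F))**2)/3 = 7/3 - (j + 1/(16*F**2))/3 = 7/3 + (-j/3 - 1/(48*F**2)) = 7/3 - j/3 - 1/(48*F**2))
(-497943 + y(303, -105))*(365970 - 438620) = (-497943 + (7/3 - 1/3*(-105) - 1/48/303**2))*(365970 - 438620) = (-497943 + (7/3 + 35 - 1/48*1/91809))*(-72650) = (-497943 + (7/3 + 35 - 1/4406832))*(-72650) = (-497943 + 164521727/4406832)*(-72650) = -2194186624849/4406832*(-72650) = 79703829147639925/2203416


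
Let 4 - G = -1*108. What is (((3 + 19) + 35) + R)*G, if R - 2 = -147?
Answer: -9856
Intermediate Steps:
R = -145 (R = 2 - 147 = -145)
G = 112 (G = 4 - (-1)*108 = 4 - 1*(-108) = 4 + 108 = 112)
(((3 + 19) + 35) + R)*G = (((3 + 19) + 35) - 145)*112 = ((22 + 35) - 145)*112 = (57 - 145)*112 = -88*112 = -9856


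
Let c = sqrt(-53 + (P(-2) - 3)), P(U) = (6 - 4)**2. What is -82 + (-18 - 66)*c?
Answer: -82 - 168*I*sqrt(13) ≈ -82.0 - 605.73*I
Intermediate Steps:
P(U) = 4 (P(U) = 2**2 = 4)
c = 2*I*sqrt(13) (c = sqrt(-53 + (4 - 3)) = sqrt(-53 + 1) = sqrt(-52) = 2*I*sqrt(13) ≈ 7.2111*I)
-82 + (-18 - 66)*c = -82 + (-18 - 66)*(2*I*sqrt(13)) = -82 - 168*I*sqrt(13)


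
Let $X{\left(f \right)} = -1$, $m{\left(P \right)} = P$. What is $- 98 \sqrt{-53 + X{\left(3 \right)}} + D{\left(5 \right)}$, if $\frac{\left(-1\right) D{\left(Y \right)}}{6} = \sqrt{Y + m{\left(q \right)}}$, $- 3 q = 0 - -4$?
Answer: $- 2 \sqrt{33} - 294 i \sqrt{6} \approx -11.489 - 720.15 i$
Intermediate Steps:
$q = - \frac{4}{3}$ ($q = - \frac{0 - -4}{3} = - \frac{0 + 4}{3} = \left(- \frac{1}{3}\right) 4 = - \frac{4}{3} \approx -1.3333$)
$D{\left(Y \right)} = - 6 \sqrt{- \frac{4}{3} + Y}$ ($D{\left(Y \right)} = - 6 \sqrt{Y - \frac{4}{3}} = - 6 \sqrt{- \frac{4}{3} + Y}$)
$- 98 \sqrt{-53 + X{\left(3 \right)}} + D{\left(5 \right)} = - 98 \sqrt{-53 - 1} - 2 \sqrt{-12 + 9 \cdot 5} = - 98 \sqrt{-54} - 2 \sqrt{-12 + 45} = - 98 \cdot 3 i \sqrt{6} - 2 \sqrt{33} = - 294 i \sqrt{6} - 2 \sqrt{33} = - 2 \sqrt{33} - 294 i \sqrt{6}$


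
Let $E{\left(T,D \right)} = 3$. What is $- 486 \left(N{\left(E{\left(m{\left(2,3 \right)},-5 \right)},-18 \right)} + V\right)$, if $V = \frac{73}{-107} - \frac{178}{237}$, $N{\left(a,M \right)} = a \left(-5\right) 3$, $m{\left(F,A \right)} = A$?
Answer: $\frac{190755324}{8453} \approx 22567.0$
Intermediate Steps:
$N{\left(a,M \right)} = - 15 a$ ($N{\left(a,M \right)} = - 5 a 3 = - 15 a$)
$V = - \frac{36347}{25359}$ ($V = 73 \left(- \frac{1}{107}\right) - \frac{178}{237} = - \frac{73}{107} - \frac{178}{237} = - \frac{36347}{25359} \approx -1.4333$)
$- 486 \left(N{\left(E{\left(m{\left(2,3 \right)},-5 \right)},-18 \right)} + V\right) = - 486 \left(\left(-15\right) 3 - \frac{36347}{25359}\right) = - 486 \left(-45 - \frac{36347}{25359}\right) = \left(-486\right) \left(- \frac{1177502}{25359}\right) = \frac{190755324}{8453}$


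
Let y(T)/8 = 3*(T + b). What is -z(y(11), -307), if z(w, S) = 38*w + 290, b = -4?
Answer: -6674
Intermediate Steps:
y(T) = -96 + 24*T (y(T) = 8*(3*(T - 4)) = 8*(3*(-4 + T)) = 8*(-12 + 3*T) = -96 + 24*T)
z(w, S) = 290 + 38*w
-z(y(11), -307) = -(290 + 38*(-96 + 24*11)) = -(290 + 38*(-96 + 264)) = -(290 + 38*168) = -(290 + 6384) = -1*6674 = -6674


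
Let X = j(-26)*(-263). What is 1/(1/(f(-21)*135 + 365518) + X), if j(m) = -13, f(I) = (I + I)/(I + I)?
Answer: 365653/1250167608 ≈ 0.00029248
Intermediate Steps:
f(I) = 1 (f(I) = (2*I)/((2*I)) = (2*I)*(1/(2*I)) = 1)
X = 3419 (X = -13*(-263) = 3419)
1/(1/(f(-21)*135 + 365518) + X) = 1/(1/(1*135 + 365518) + 3419) = 1/(1/(135 + 365518) + 3419) = 1/(1/365653 + 3419) = 1/(1250167608/365653) = 365653/1250167608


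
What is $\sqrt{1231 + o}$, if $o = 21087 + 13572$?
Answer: $\sqrt{35890} \approx 189.45$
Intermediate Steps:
$o = 34659$
$\sqrt{1231 + o} = \sqrt{1231 + 34659} = \sqrt{35890}$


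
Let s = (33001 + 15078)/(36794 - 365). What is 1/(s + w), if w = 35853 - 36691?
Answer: -36429/30479423 ≈ -0.0011952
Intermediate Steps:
w = -838
s = 48079/36429 ≈ 1.3198
1/(s + w) = 1/(48079/36429 - 838) = 1/(-30479423/36429) = -36429/30479423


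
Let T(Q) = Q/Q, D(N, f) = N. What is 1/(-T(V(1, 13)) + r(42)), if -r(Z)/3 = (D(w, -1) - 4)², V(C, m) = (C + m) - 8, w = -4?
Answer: -1/193 ≈ -0.0051813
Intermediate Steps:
V(C, m) = -8 + C + m
T(Q) = 1
r(Z) = -192 (r(Z) = -3*(-4 - 4)² = -3*(-8)² = -3*64 = -192)
1/(-T(V(1, 13)) + r(42)) = 1/(-1*1 - 192) = 1/(-1 - 192) = 1/(-193) = -1/193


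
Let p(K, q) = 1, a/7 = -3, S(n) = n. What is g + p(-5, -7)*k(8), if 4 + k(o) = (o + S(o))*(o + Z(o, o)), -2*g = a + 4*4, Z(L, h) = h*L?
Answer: 2301/2 ≈ 1150.5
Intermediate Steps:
Z(L, h) = L*h
a = -21 (a = 7*(-3) = -21)
g = 5/2 (g = -(-21 + 4*4)/2 = -(-21 + 16)/2 = -½*(-5) = 5/2 ≈ 2.5000)
k(o) = -4 + 2*o*(o + o²) (k(o) = -4 + (o + o)*(o + o*o) = -4 + (2*o)*(o + o²) = -4 + 2*o*(o + o²))
g + p(-5, -7)*k(8) = 5/2 + 1*(-4 + 2*8² + 2*8³) = 5/2 + 1*(-4 + 2*64 + 2*512) = 5/2 + 1*(-4 + 128 + 1024) = 5/2 + 1*1148 = 5/2 + 1148 = 2301/2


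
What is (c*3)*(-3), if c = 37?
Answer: -333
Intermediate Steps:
(c*3)*(-3) = (37*3)*(-3) = 111*(-3) = -333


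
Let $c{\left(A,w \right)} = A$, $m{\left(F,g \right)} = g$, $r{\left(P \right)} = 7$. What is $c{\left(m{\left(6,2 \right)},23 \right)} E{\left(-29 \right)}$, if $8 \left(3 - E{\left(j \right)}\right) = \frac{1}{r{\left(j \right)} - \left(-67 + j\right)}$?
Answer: $\frac{2471}{412} \approx 5.9976$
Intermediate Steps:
$E{\left(j \right)} = 3 - \frac{1}{8 \left(74 - j\right)}$ ($E{\left(j \right)} = 3 - \frac{1}{8 \left(7 - \left(-67 + j\right)\right)} = 3 - \frac{1}{8 \left(74 - j\right)}$)
$c{\left(m{\left(6,2 \right)},23 \right)} E{\left(-29 \right)} = 2 \frac{1775 - -696}{8 \left(74 - -29\right)} = 2 \frac{1775 + 696}{8 \left(74 + 29\right)} = 2 \cdot \frac{1}{8} \cdot \frac{1}{103} \cdot 2471 = 2 \cdot \frac{2471}{824} = \frac{2471}{412}$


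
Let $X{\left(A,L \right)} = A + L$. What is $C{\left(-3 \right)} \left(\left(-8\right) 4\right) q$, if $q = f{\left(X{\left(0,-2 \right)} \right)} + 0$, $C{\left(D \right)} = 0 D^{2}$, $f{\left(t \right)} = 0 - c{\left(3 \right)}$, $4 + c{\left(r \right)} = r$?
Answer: $0$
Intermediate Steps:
$c{\left(r \right)} = -4 + r$
$f{\left(t \right)} = 1$ ($f{\left(t \right)} = 0 - \left(-4 + 3\right) = 0 - -1 = 0 + 1 = 1$)
$C{\left(D \right)} = 0$
$q = 1$ ($q = 1 + 0 = 1$)
$C{\left(-3 \right)} \left(\left(-8\right) 4\right) q = 0 \left(\left(-8\right) 4\right) 1 = 0 \left(-32\right) 1 = 0 \cdot 1 = 0$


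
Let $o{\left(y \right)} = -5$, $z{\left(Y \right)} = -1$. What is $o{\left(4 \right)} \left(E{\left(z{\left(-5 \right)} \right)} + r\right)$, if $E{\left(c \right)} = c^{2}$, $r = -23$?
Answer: $110$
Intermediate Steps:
$o{\left(4 \right)} \left(E{\left(z{\left(-5 \right)} \right)} + r\right) = - 5 \left(\left(-1\right)^{2} - 23\right) = - 5 \left(1 - 23\right) = \left(-5\right) \left(-22\right) = 110$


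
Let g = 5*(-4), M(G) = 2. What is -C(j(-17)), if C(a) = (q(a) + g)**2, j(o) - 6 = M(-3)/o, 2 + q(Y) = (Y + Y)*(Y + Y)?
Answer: -1131784164/83521 ≈ -13551.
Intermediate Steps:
q(Y) = -2 + 4*Y**2 (q(Y) = -2 + (Y + Y)*(Y + Y) = -2 + (2*Y)*(2*Y) = -2 + 4*Y**2)
g = -20
j(o) = 6 + 2/o
C(a) = (-22 + 4*a**2)**2 (C(a) = ((-2 + 4*a**2) - 20)**2 = (-22 + 4*a**2)**2)
-C(j(-17)) = -4*(-11 + 2*(6 + 2/(-17))**2)**2 = -4*(-11 + 2*(6 + 2*(-1/17))**2)**2 = -4*(-11 + 2*(6 - 2/17)**2)**2 = -4*(-11 + 2*(100/17)**2)**2 = -4*(-11 + 2*(10000/289))**2 = -4*(-11 + 20000/289)**2 = -4*(16821/289)**2 = -4*282946041/83521 = -1*1131784164/83521 = -1131784164/83521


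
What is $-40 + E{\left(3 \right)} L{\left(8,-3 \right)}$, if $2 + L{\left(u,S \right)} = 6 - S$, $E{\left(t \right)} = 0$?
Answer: $-40$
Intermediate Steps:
$L{\left(u,S \right)} = 4 - S$ ($L{\left(u,S \right)} = -2 - \left(-6 + S\right) = 4 - S$)
$-40 + E{\left(3 \right)} L{\left(8,-3 \right)} = -40 + 0 \left(4 - -3\right) = -40 + 0 \left(4 + 3\right) = -40 + 0 \cdot 7 = -40 + 0 = -40$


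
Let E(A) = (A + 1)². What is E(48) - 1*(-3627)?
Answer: 6028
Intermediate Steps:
E(A) = (1 + A)²
E(48) - 1*(-3627) = (1 + 48)² - 1*(-3627) = 49² + 3627 = 2401 + 3627 = 6028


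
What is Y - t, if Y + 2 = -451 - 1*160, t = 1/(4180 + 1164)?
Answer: -3275873/5344 ≈ -613.00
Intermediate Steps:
t = 1/5344 ≈ 0.00018713
Y = -613 (Y = -2 + (-451 - 1*160) = -2 + (-451 - 160) = -2 - 611 = -613)
Y - t = -613 - 1*1/5344 = -613 - 1/5344 = -3275873/5344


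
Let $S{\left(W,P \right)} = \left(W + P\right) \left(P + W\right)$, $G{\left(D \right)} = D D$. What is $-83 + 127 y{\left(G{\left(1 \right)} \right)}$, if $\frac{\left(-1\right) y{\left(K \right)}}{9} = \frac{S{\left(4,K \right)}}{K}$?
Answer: $-28658$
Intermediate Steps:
$G{\left(D \right)} = D^{2}$
$S{\left(W,P \right)} = \left(P + W\right)^{2}$ ($S{\left(W,P \right)} = \left(P + W\right) \left(P + W\right) = \left(P + W\right)^{2}$)
$y{\left(K \right)} = - \frac{9 \left(4 + K\right)^{2}}{K}$ ($y{\left(K \right)} = - 9 \frac{\left(K + 4\right)^{2}}{K} = - 9 \frac{\left(4 + K\right)^{2}}{K} = - \frac{9 \left(4 + K\right)^{2}}{K}$)
$-83 + 127 y{\left(G{\left(1 \right)} \right)} = -83 + 127 \left(- \frac{9 \left(4 + 1^{2}\right)^{2}}{1^{2}}\right) = -83 + 127 \left(- \frac{9 \left(4 + 1\right)^{2}}{1}\right) = -83 + 127 \left(\left(-9\right) 1 \cdot 5^{2}\right) = -83 + 127 \left(\left(-9\right) 1 \cdot 25\right) = -83 + 127 \left(-225\right) = -83 - 28575 = -28658$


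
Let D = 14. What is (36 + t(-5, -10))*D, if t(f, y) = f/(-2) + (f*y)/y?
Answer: 469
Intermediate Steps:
t(f, y) = f/2 (t(f, y) = f*(-1/2) + f = -f/2 + f = f/2)
(36 + t(-5, -10))*D = (36 + (1/2)*(-5))*14 = (36 - 5/2)*14 = (67/2)*14 = 469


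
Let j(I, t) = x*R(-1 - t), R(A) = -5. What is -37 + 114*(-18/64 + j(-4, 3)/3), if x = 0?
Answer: -1105/16 ≈ -69.063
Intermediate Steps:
j(I, t) = 0 (j(I, t) = 0*(-5) = 0)
-37 + 114*(-18/64 + j(-4, 3)/3) = -37 + 114*(-18/64 + 0/3) = -37 + 114*(-18*1/64 + 0*(1/3)) = -37 + 114*(-9/32 + 0) = -37 + 114*(-9/32) = -37 - 513/16 = -1105/16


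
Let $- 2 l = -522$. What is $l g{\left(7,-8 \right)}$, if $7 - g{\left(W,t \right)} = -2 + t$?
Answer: $4437$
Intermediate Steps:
$l = 261$ ($l = \left(- \frac{1}{2}\right) \left(-522\right) = 261$)
$g{\left(W,t \right)} = 9 - t$ ($g{\left(W,t \right)} = 7 - \left(-2 + t\right) = 9 - t$)
$l g{\left(7,-8 \right)} = 261 \left(9 - -8\right) = 261 \left(9 + 8\right) = 261 \cdot 17 = 4437$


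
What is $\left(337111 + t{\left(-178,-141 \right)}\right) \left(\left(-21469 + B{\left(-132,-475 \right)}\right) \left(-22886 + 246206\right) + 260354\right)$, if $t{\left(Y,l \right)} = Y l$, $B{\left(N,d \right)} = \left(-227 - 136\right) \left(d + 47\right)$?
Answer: $10830661868524586$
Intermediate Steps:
$B{\left(N,d \right)} = -17061 - 363 d$ ($B{\left(N,d \right)} = - 363 \left(47 + d\right) = -17061 - 363 d$)
$\left(337111 + t{\left(-178,-141 \right)}\right) \left(\left(-21469 + B{\left(-132,-475 \right)}\right) \left(-22886 + 246206\right) + 260354\right) = \left(337111 - -25098\right) \left(\left(-21469 - -155364\right) \left(-22886 + 246206\right) + 260354\right) = \left(337111 + 25098\right) \left(\left(-21469 + \left(-17061 + 172425\right)\right) 223320 + 260354\right) = 362209 \left(\left(-21469 + 155364\right) 223320 + 260354\right) = 362209 \left(133895 \cdot 223320 + 260354\right) = 362209 \left(29901431400 + 260354\right) = 362209 \cdot 29901691754 = 10830661868524586$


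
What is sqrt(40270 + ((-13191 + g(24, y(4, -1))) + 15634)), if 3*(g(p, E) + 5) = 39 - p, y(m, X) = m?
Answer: 11*sqrt(353) ≈ 206.67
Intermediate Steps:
g(p, E) = 8 - p/3 (g(p, E) = -5 + (39 - p)/3 = -5 + (13 - p/3) = 8 - p/3)
sqrt(40270 + ((-13191 + g(24, y(4, -1))) + 15634)) = sqrt(40270 + ((-13191 + (8 - 1/3*24)) + 15634)) = sqrt(40270 + ((-13191 + (8 - 8)) + 15634)) = sqrt(40270 + ((-13191 + 0) + 15634)) = sqrt(40270 + (-13191 + 15634)) = sqrt(40270 + 2443) = sqrt(42713) = 11*sqrt(353)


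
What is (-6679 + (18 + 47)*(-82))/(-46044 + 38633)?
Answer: 12009/7411 ≈ 1.6204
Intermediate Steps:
(-6679 + (18 + 47)*(-82))/(-46044 + 38633) = (-6679 + 65*(-82))/(-7411) = (-6679 - 5330)*(-1/7411) = -12009*(-1/7411) = 12009/7411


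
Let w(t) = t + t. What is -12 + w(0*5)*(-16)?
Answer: -12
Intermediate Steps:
w(t) = 2*t
-12 + w(0*5)*(-16) = -12 + (2*(0*5))*(-16) = -12 + (2*0)*(-16) = -12 + 0*(-16) = -12 + 0 = -12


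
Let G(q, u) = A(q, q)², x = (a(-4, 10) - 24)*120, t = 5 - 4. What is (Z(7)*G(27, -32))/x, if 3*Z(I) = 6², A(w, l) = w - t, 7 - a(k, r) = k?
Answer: -26/5 ≈ -5.2000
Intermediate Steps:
t = 1
a(k, r) = 7 - k
A(w, l) = -1 + w (A(w, l) = w - 1*1 = w - 1 = -1 + w)
x = -1560 (x = ((7 - 1*(-4)) - 24)*120 = ((7 + 4) - 24)*120 = (11 - 24)*120 = -13*120 = -1560)
Z(I) = 12 (Z(I) = (⅓)*6² = (⅓)*36 = 12)
G(q, u) = (-1 + q)²
(Z(7)*G(27, -32))/x = (12*(-1 + 27)²)/(-1560) = (12*26²)*(-1/1560) = (12*676)*(-1/1560) = 8112*(-1/1560) = -26/5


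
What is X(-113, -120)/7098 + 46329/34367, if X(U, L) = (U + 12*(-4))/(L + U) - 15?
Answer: 38252947904/28418656539 ≈ 1.3461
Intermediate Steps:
X(U, L) = -15 + (-48 + U)/(L + U) (X(U, L) = (U - 48)/(L + U) - 15 = (-48 + U)/(L + U) - 15 = -15 + (-48 + U)/(L + U))
X(-113, -120)/7098 + 46329/34367 = ((-48 - 15*(-120) - 14*(-113))/(-120 - 113))/7098 + 46329/34367 = ((-48 + 1800 + 1582)/(-233))*(1/7098) + 46329*(1/34367) = -1/233*3334*(1/7098) + 46329/34367 = -3334/233*1/7098 + 46329/34367 = -1667/826917 + 46329/34367 = 38252947904/28418656539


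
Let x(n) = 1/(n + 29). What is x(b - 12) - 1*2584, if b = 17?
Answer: -87855/34 ≈ -2584.0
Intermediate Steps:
x(n) = 1/(29 + n)
x(b - 12) - 1*2584 = 1/(29 + (17 - 12)) - 1*2584 = 1/(29 + 5) - 2584 = 1/34 - 2584 = -87855/34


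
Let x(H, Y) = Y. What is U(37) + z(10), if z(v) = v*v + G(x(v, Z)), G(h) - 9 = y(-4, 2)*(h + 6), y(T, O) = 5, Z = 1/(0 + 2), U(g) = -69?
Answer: 145/2 ≈ 72.500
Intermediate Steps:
Z = ½ (Z = 1/2 = ½ ≈ 0.50000)
G(h) = 39 + 5*h (G(h) = 9 + 5*(h + 6) = 9 + 5*(6 + h) = 9 + (30 + 5*h) = 39 + 5*h)
z(v) = 83/2 + v² (z(v) = v*v + (39 + 5*(½)) = v² + (39 + 5/2) = v² + 83/2 = 83/2 + v²)
U(37) + z(10) = -69 + (83/2 + 10²) = -69 + (83/2 + 100) = -69 + 283/2 = 145/2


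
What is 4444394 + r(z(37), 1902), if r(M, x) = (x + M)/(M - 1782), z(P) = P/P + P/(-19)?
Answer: 12546521252/2823 ≈ 4.4444e+6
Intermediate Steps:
z(P) = 1 - P/19 (z(P) = 1 + P*(-1/19) = 1 - P/19)
r(M, x) = (M + x)/(-1782 + M)
4444394 + r(z(37), 1902) = 4444394 + ((1 - 1/19*37) + 1902)/(-1782 + (1 - 1/19*37)) = 4444394 + ((1 - 37/19) + 1902)/(-1782 + (1 - 37/19)) = 4444394 + (-18/19 + 1902)/(-1782 - 18/19) = 4444394 + (36120/19)/(-33876/19) = 4444394 - 19/33876*36120/19 = 4444394 - 3010/2823 = 12546521252/2823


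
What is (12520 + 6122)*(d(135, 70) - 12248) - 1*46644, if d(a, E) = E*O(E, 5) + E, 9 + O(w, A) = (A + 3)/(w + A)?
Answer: -1193370932/5 ≈ -2.3867e+8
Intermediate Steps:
O(w, A) = -9 + (3 + A)/(A + w) (O(w, A) = -9 + (A + 3)/(w + A) = -9 + (3 + A)/(A + w))
d(a, E) = E + E*(-37 - 9*E)/(5 + E) (d(a, E) = E*((3 - 9*E - 8*5)/(5 + E)) + E = E*((3 - 9*E - 40)/(5 + E)) + E = E*((-37 - 9*E)/(5 + E)) + E = E*(-37 - 9*E)/(5 + E) + E = E + E*(-37 - 9*E)/(5 + E))
(12520 + 6122)*(d(135, 70) - 12248) - 1*46644 = (12520 + 6122)*(8*70*(-4 - 1*70)/(5 + 70) - 12248) - 1*46644 = 18642*(8*70*(-4 - 70)/75 - 12248) - 46644 = 18642*(8*70*(1/75)*(-74) - 12248) - 46644 = 18642*(-8288/15 - 12248) - 46644 = 18642*(-192008/15) - 46644 = -1193137712/5 - 46644 = -1193370932/5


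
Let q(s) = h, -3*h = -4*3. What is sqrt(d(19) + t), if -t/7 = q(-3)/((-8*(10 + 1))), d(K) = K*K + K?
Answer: sqrt(184074)/22 ≈ 19.502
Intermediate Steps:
h = 4 (h = -(-4)*3/3 = -1/3*(-12) = 4)
q(s) = 4
d(K) = K + K**2 (d(K) = K**2 + K = K + K**2)
t = 7/22 (t = -28/((-8*(10 + 1))) = -28/((-8*11)) = -28/(-88) = -28*(-1)/88 = -7*(-1/22) = 7/22 ≈ 0.31818)
sqrt(d(19) + t) = sqrt(19*(1 + 19) + 7/22) = sqrt(19*20 + 7/22) = sqrt(380 + 7/22) = sqrt(8367/22) = sqrt(184074)/22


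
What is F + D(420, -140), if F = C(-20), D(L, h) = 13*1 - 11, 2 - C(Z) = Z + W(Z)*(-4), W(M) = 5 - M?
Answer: 124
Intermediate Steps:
C(Z) = 22 - 5*Z (C(Z) = 2 - (Z + (5 - Z)*(-4)) = 2 - (Z + (-20 + 4*Z)) = 2 - (-20 + 5*Z) = 2 + (20 - 5*Z) = 22 - 5*Z)
D(L, h) = 2 (D(L, h) = 13 - 11 = 2)
F = 122 (F = 22 - 5*(-20) = 22 + 100 = 122)
F + D(420, -140) = 122 + 2 = 124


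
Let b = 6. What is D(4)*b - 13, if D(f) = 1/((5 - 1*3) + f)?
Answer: -12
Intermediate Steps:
D(f) = 1/(2 + f) (D(f) = 1/((5 - 3) + f) = 1/(2 + f))
D(4)*b - 13 = 6/(2 + 4) - 13 = 6/6 - 13 = (⅙)*6 - 13 = 1 - 13 = -12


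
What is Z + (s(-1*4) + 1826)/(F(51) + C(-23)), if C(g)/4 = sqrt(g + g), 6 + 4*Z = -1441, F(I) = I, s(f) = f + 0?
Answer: (-5788*sqrt(46) + 66509*I)/(4*(-51*I + 4*sqrt(46))) ≈ -333.9 - 14.813*I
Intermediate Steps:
s(f) = f
Z = -1447/4 (Z = -3/2 + (1/4)*(-1441) = -3/2 - 1441/4 = -1447/4 ≈ -361.75)
C(g) = 4*sqrt(2)*sqrt(g) (C(g) = 4*sqrt(g + g) = 4*sqrt(2*g) = 4*(sqrt(2)*sqrt(g)) = 4*sqrt(2)*sqrt(g))
Z + (s(-1*4) + 1826)/(F(51) + C(-23)) = -1447/4 + (-1*4 + 1826)/(51 + 4*sqrt(2)*sqrt(-23)) = -1447/4 + (-4 + 1826)/(51 + 4*sqrt(2)*(I*sqrt(23))) = -1447/4 + 1822/(51 + 4*I*sqrt(46))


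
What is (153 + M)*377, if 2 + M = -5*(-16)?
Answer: 87087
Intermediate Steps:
M = 78 (M = -2 - 5*(-16) = -2 + 80 = 78)
(153 + M)*377 = (153 + 78)*377 = 231*377 = 87087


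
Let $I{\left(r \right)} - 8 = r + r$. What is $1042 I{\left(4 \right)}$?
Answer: $16672$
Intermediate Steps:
$I{\left(r \right)} = 8 + 2 r$ ($I{\left(r \right)} = 8 + \left(r + r\right) = 8 + 2 r$)
$1042 I{\left(4 \right)} = 1042 \left(8 + 2 \cdot 4\right) = 1042 \left(8 + 8\right) = 1042 \cdot 16 = 16672$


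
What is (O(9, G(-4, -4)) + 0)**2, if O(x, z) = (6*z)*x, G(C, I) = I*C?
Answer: 746496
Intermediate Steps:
G(C, I) = C*I
O(x, z) = 6*x*z
(O(9, G(-4, -4)) + 0)**2 = (6*9*(-4*(-4)) + 0)**2 = (6*9*16 + 0)**2 = (864 + 0)**2 = 864**2 = 746496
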